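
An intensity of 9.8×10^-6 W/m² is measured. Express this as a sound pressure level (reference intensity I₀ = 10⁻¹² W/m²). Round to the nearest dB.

L = 10·log₁₀(I/I₀) = 10·log₁₀(9.8×10^-6/10⁻¹²) = 10·log₁₀(9.8×10^6).
L = 10·(0.9912 + 6) = 69.91 dB.

70 dB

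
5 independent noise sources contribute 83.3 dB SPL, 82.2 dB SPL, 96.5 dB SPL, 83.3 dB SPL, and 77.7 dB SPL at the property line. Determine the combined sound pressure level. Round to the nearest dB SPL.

For uncorrelated sources the intensities add, so convert each level to linear form, sum, and take 10·log₁₀ of the total.
Σ 10^(L/10) = 10^(83.3/10) + 10^(82.2/10) + 10^(96.5/10) + 10^(83.3/10) + 10^(77.7/10) = 5.119e+09.
L_total = 10·log₁₀(5.119e+09) = 97.09 dB SPL.

97 dB SPL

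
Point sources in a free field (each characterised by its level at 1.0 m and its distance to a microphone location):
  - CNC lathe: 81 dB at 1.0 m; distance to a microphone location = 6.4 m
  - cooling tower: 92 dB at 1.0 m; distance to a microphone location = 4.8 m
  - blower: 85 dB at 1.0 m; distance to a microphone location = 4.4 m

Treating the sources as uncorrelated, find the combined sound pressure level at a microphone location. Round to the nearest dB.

First find each source's level at the receiver (point-source: −20·log₁₀(r/r_ref)), then combine on an intensity basis.
CNC lathe: 81 − 20·log₁₀(6.4/1.0) = 81 − 16.12 = 64.88 dB.
cooling tower: 92 − 20·log₁₀(4.8/1.0) = 92 − 13.62 = 78.38 dB.
blower: 85 − 20·log₁₀(4.4/1.0) = 85 − 12.87 = 72.13 dB.
Σ 10^(L/10) = 8.820e+07 → L_total = 10·log₁₀(8.820e+07) = 79.45 dB.

79 dB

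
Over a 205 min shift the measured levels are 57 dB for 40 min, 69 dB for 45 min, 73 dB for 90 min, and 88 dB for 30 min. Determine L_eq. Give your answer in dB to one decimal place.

80.1 dB

Weight each interval's intensity by its duration and average over T = 205 min:
Σ tᵢ·10^(Lᵢ/10) = 40·10^(57/10) + 45·10^(69/10) + 90·10^(73/10) + 30·10^(88/10) = 2.110e+10.
L_eq = 10·log₁₀(2.110e+10/205) = 80.13 dB.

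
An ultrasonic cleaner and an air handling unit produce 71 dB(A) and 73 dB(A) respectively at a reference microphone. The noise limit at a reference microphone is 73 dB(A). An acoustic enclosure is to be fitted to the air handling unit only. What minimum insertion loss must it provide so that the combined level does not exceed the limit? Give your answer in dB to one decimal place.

4.3 dB

Fixed contribution from the other source: Σ 10^(L/10) = 10^(71/10) = 1.259e+07 (71.00 dB(A)).
To meet 73 dB(A) overall, the treated air handling unit may contribute at most 10^(73/10) − 1.259e+07 = 7.363e+06, i.e. 68.67 dB(A).
So the air handling unit must be reduced from 73 to 68.67 dB(A): IL = 4.33 dB.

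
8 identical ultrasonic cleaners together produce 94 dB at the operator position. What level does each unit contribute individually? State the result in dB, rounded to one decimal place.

85.0 dB

Dividing the total intensity by 8 lowers the level by 10·log₁₀ 8 = 9.031 dB: L₁ = 94 − 9.031.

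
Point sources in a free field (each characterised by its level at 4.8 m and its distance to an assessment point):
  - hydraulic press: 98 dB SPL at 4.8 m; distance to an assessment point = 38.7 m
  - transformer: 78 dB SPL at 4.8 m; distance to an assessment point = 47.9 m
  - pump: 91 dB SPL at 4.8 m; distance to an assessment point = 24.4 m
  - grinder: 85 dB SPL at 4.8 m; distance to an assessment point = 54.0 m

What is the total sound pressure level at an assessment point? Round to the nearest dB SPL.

Propagate each source to the receiver with L = L_ref − 20·log₁₀(r/r_ref), then add intensities.
hydraulic press: 98 − 20·log₁₀(38.7/4.8) = 98 − 18.13 = 79.87 dB SPL.
transformer: 78 − 20·log₁₀(47.9/4.8) = 78 − 19.98 = 58.02 dB SPL.
pump: 91 − 20·log₁₀(24.4/4.8) = 91 − 14.12 = 76.88 dB SPL.
grinder: 85 − 20·log₁₀(54.0/4.8) = 85 − 21.02 = 63.98 dB SPL.
Σ 10^(L/10) = 1.489e+08 → L_total = 10·log₁₀(1.489e+08) = 81.73 dB SPL.

82 dB SPL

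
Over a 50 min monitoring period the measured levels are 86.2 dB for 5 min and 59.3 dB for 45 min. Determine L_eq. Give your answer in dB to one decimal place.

L_eq = 10·log₁₀[(1/T)·Σ tᵢ·10^(Lᵢ/10)] with T = 50 min.
Σ tᵢ·10^(Lᵢ/10) = 5·10^(86.2/10) + 45·10^(59.3/10) = 2.123e+09.
L_eq = 10·log₁₀(2.123e+09/50) = 76.28 dB.

76.3 dB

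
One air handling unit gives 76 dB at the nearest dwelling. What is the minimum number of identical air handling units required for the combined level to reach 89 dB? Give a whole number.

20

N identical sources give L₁ + 10·log₁₀ N, so require 10·log₁₀ N ≥ 89 − 76 = 13.0 dB.
N ≥ 10^(13.0/10) = 19.953, so N = 20.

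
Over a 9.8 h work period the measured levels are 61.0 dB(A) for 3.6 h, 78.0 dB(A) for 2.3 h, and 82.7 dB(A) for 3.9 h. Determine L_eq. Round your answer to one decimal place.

79.5 dB(A)

Weight each interval's intensity by its duration and average over T = 9.8 h:
Σ tᵢ·10^(Lᵢ/10) = 3.6·10^(61.0/10) + 2.3·10^(78.0/10) + 3.9·10^(82.7/10) = 8.759e+08.
L_eq = 10·log₁₀(8.759e+08/9.8) = 79.51 dB(A).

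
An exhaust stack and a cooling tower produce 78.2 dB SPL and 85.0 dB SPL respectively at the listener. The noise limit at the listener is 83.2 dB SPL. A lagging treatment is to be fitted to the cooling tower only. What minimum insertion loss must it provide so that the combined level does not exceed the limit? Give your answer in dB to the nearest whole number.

3 dB

Everything except the cooling tower sums to 10^(78.2/10) = 6.607e+07 in linear terms, 78.20 dB SPL.
To meet 83.2 dB SPL overall, the treated cooling tower may contribute at most 10^(83.2/10) − 6.607e+07 = 1.429e+08, i.e. 81.55 dB SPL.
So the cooling tower must be reduced from 85.0 to 81.55 dB SPL: IL = 3.45 dB.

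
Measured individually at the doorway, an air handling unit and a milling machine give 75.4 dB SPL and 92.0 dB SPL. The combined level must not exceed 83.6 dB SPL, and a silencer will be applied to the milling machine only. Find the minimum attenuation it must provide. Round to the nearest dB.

9 dB

Everything except the milling machine sums to 10^(75.4/10) = 3.467e+07 in linear terms, 75.40 dB SPL.
To meet 83.6 dB SPL overall, the treated milling machine may contribute at most 10^(83.6/10) − 3.467e+07 = 1.944e+08, i.e. 82.89 dB SPL.
Required insertion loss = 92.0 − 82.89 = 9.11 dB.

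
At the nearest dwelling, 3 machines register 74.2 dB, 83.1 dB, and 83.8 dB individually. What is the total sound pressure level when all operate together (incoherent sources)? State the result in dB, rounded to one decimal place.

Incoherent sources combine by intensity addition: L_total = 10·log₁₀(Σ 10^(L_i/10)).
Σ 10^(L/10) = 10^(74.2/10) + 10^(83.1/10) + 10^(83.8/10) = 4.704e+08.
L_total = 10·log₁₀(4.704e+08) = 86.72 dB.

86.7 dB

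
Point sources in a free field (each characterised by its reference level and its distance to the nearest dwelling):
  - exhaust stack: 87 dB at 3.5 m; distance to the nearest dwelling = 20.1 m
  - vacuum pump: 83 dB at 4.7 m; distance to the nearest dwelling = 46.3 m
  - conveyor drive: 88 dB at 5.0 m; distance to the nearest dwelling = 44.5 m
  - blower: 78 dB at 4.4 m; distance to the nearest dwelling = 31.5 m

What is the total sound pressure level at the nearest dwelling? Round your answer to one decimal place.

Apply inverse-square spreading to bring every level to the receiver, then sum 10^(L/10).
exhaust stack: 87 − 20·log₁₀(20.1/3.5) = 87 − 15.18 = 71.82 dB.
vacuum pump: 83 − 20·log₁₀(46.3/4.7) = 83 − 19.87 = 63.13 dB.
conveyor drive: 88 − 20·log₁₀(44.5/5.0) = 88 − 18.99 = 69.01 dB.
blower: 78 − 20·log₁₀(31.5/4.4) = 78 − 17.10 = 60.90 dB.
Σ 10^(L/10) = 2.645e+07 → L_total = 10·log₁₀(2.645e+07) = 74.22 dB.

74.2 dB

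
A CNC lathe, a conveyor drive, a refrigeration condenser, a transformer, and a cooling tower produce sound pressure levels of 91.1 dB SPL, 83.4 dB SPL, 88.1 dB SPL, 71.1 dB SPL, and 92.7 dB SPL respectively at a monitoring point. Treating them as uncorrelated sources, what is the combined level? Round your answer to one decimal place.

96.1 dB SPL

Incoherent sources combine by intensity addition: L_total = 10·log₁₀(Σ 10^(L_i/10)).
Σ 10^(L/10) = 10^(91.1/10) + 10^(83.4/10) + 10^(88.1/10) + 10^(71.1/10) + 10^(92.7/10) = 4.028e+09.
L_total = 10·log₁₀(4.028e+09) = 96.05 dB SPL.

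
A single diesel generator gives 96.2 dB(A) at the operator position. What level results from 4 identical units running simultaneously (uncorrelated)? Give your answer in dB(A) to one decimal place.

L_total = L₁ + 10·log₁₀ N for N identical incoherent sources.
L_total = 96.2 + 10·log₁₀(4) = 96.2 + 6.021 = 102.22 dB(A).

102.2 dB(A)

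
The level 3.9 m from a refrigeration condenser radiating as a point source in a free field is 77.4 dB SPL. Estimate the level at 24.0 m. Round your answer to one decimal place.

61.6 dB SPL

For a point source, L₂ = L₁ − 20·log₁₀(r₂/r₁).
L₂ = 77.4 − 20·log₁₀(24.0/3.9) = 77.4 − 15.783 = 61.62 dB SPL.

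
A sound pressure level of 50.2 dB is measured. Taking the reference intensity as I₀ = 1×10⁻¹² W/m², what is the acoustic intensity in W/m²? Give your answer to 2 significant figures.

L = 10·log₁₀(I/I₀) ⇒ I = I₀·10^(L/10) = 10⁻¹² × 10^5.02.

1.0e-07 W/m²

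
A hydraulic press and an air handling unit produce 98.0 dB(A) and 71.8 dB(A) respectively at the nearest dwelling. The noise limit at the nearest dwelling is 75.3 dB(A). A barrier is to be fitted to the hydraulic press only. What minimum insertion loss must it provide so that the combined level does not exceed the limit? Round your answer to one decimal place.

25.3 dB

Fixed contribution from the other source: Σ 10^(L/10) = 10^(71.8/10) = 1.514e+07 (71.80 dB(A)).
To meet 75.3 dB(A) overall, the treated hydraulic press may contribute at most 10^(75.3/10) − 1.514e+07 = 1.875e+07, i.e. 72.73 dB(A).
So the hydraulic press must be reduced from 98.0 to 72.73 dB(A): IL = 25.27 dB.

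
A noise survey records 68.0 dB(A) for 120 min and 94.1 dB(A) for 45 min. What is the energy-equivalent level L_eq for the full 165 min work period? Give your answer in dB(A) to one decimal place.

Weight each interval's intensity by its duration and average over T = 165 min:
Σ tᵢ·10^(Lᵢ/10) = 120·10^(68.0/10) + 45·10^(94.1/10) = 1.164e+11.
L_eq = 10·log₁₀(1.164e+11/165) = 88.49 dB(A).

88.5 dB(A)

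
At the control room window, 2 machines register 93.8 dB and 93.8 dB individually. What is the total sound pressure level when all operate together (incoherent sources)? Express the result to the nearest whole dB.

For uncorrelated sources the intensities add, so convert each level to linear form, sum, and take 10·log₁₀ of the total.
Σ 10^(L/10) = 10^(93.8/10) + 10^(93.8/10) = 4.798e+09.
L_total = 10·log₁₀(4.798e+09) = 96.81 dB.

97 dB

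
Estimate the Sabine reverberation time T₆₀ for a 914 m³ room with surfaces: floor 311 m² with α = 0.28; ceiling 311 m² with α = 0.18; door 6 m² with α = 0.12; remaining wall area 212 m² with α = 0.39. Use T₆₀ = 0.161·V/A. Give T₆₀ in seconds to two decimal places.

0.65 s

Summing Sᵢαᵢ: 311·0.28 + 311·0.18 + 6·0.12 + 212·0.39 = 226.46 m².
T₆₀ = 0.161 × 914 / 226.46 = 0.650 s.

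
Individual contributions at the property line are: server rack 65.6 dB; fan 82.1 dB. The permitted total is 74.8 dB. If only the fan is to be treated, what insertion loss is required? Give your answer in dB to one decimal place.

Everything except the fan sums to 10^(65.6/10) = 3.631e+06 in linear terms, 65.60 dB.
To meet 74.8 dB overall, the treated fan may contribute at most 10^(74.8/10) − 3.631e+06 = 2.657e+07, i.e. 74.24 dB.
So the fan must be reduced from 82.1 to 74.24 dB: IL = 7.86 dB.

7.9 dB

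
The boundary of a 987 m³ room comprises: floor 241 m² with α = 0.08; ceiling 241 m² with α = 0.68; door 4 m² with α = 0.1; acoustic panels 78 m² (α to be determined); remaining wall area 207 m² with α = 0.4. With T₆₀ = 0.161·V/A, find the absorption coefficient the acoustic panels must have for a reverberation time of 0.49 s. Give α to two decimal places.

A = 0.161·V/T₆₀ = 0.161·987/0.49 = 324.30 m² sabins.
Absorption from the other surfaces = 241·0.08 + 241·0.68 + 4·0.1 + 207·0.4 = 266.36 m², so the acoustic panels must supply 57.94 m² over 78 m².
α = 57.94/78 = 0.743.

0.74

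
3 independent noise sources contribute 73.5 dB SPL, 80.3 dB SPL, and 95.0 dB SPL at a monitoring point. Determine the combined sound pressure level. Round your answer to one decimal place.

For uncorrelated sources the intensities add, so convert each level to linear form, sum, and take 10·log₁₀ of the total.
Σ 10^(L/10) = 10^(73.5/10) + 10^(80.3/10) + 10^(95.0/10) = 3.292e+09.
L_total = 10·log₁₀(3.292e+09) = 95.17 dB SPL.

95.2 dB SPL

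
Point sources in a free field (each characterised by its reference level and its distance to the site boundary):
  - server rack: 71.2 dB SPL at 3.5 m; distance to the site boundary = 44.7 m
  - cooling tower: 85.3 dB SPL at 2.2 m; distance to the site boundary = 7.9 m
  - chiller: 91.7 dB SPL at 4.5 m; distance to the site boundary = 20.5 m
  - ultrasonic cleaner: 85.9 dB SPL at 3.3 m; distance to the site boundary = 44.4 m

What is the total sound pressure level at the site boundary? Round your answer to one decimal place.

First find each source's level at the receiver (point-source: −20·log₁₀(r/r_ref)), then combine on an intensity basis.
server rack: 71.2 − 20·log₁₀(44.7/3.5) = 71.2 − 22.12 = 49.08 dB SPL.
cooling tower: 85.3 − 20·log₁₀(7.9/2.2) = 85.3 − 11.10 = 74.20 dB SPL.
chiller: 91.7 − 20·log₁₀(20.5/4.5) = 91.7 − 13.17 = 78.53 dB SPL.
ultrasonic cleaner: 85.9 − 20·log₁₀(44.4/3.3) = 85.9 − 22.58 = 63.32 dB SPL.
Σ 10^(L/10) = 9.978e+07 → L_total = 10·log₁₀(9.978e+07) = 79.99 dB SPL.

80.0 dB SPL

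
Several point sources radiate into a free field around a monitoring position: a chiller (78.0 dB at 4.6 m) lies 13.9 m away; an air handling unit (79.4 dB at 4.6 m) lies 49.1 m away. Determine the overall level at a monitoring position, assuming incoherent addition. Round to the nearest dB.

First find each source's level at the receiver (point-source: −20·log₁₀(r/r_ref)), then combine on an intensity basis.
chiller: 78.0 − 20·log₁₀(13.9/4.6) = 78.0 − 9.61 = 68.39 dB.
air handling unit: 79.4 − 20·log₁₀(49.1/4.6) = 79.4 − 20.57 = 58.83 dB.
Σ 10^(L/10) = 7.675e+06 → L_total = 10·log₁₀(7.675e+06) = 68.85 dB.

69 dB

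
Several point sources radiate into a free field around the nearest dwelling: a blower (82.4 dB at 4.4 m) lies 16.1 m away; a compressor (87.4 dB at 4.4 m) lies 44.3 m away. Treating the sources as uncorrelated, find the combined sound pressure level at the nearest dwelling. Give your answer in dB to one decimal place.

72.6 dB

First find each source's level at the receiver (point-source: −20·log₁₀(r/r_ref)), then combine on an intensity basis.
blower: 82.4 − 20·log₁₀(16.1/4.4) = 82.4 − 11.27 = 71.13 dB.
compressor: 87.4 − 20·log₁₀(44.3/4.4) = 87.4 − 20.06 = 67.34 dB.
Σ 10^(L/10) = 1.840e+07 → L_total = 10·log₁₀(1.840e+07) = 72.65 dB.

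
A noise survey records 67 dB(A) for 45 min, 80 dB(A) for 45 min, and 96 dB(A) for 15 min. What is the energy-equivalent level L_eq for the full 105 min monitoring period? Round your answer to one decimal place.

L_eq = 10·log₁₀[(1/T)·Σ tᵢ·10^(Lᵢ/10)] with T = 105 min.
Σ tᵢ·10^(Lᵢ/10) = 45·10^(67/10) + 45·10^(80/10) + 15·10^(96/10) = 6.444e+10.
L_eq = 10·log₁₀(6.444e+10/105) = 87.88 dB(A).

87.9 dB(A)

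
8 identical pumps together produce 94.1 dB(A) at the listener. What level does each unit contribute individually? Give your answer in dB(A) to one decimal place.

Dividing the total intensity by 8 lowers the level by 10·log₁₀ 8 = 9.031 dB: L₁ = 94.1 − 9.031.

85.1 dB(A)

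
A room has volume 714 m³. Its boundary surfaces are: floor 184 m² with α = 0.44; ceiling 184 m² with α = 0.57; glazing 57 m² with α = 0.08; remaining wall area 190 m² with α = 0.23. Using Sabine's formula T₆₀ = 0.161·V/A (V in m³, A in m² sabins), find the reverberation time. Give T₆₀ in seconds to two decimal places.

0.49 s

Total absorption A = 184·0.44 + 184·0.57 + 57·0.08 + 190·0.23 = 234.10 m² sabins.
T₆₀ = 0.161 × 714 / 234.10 = 0.491 s.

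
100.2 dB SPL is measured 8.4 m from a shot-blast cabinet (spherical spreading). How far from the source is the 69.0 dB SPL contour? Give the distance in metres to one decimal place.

For a point source L₁ − L₂ = 20·log₁₀(r₂/r₁), so r₂ = r₁·10^((L₁−L₂)/20).
r₂ = 8.4·10^((100.2−69.0)/20) = 8.4·10^(31.2/20) = 304.99 m.

305.0 m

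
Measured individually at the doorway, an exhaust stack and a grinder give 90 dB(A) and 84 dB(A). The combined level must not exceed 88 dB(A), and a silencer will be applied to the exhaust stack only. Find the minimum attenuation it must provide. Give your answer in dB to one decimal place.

4.2 dB

The untreated sources together contribute 10^(84/10) = 2.512e+08, i.e. 84.00 dB(A).
To meet 88 dB(A) overall, the treated exhaust stack may contribute at most 10^(88/10) − 2.512e+08 = 3.798e+08, i.e. 85.80 dB(A).
Required insertion loss = 90 − 85.80 = 4.20 dB.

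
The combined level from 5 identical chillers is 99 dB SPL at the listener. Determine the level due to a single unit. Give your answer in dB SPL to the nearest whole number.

92 dB SPL

Dividing the total intensity by 5 lowers the level by 10·log₁₀ 5 = 6.990 dB: L₁ = 99 − 6.990.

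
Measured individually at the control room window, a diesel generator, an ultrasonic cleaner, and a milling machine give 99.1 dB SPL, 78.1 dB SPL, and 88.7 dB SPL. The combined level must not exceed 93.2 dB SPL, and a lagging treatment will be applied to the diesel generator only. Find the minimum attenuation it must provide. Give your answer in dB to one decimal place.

Fixed contribution from the other sources: Σ 10^(L/10) = 10^(78.1/10) + 10^(88.7/10) = 8.059e+08 (89.06 dB SPL).
The limit corresponds to 10^(93.2/10) = 2.089e+09; subtracting the fixed part leaves 1.283e+09 for the diesel generator, i.e. 91.08 dB SPL.
Required insertion loss = 99.1 − 91.08 = 8.02 dB.

8.0 dB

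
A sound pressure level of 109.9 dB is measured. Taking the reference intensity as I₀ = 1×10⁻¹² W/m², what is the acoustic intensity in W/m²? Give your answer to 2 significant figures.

0.098 W/m²

I/I₀ = 10^(109.9/10) = 9.772e+10, so I = 9.772e+10 × 10⁻¹² W/m².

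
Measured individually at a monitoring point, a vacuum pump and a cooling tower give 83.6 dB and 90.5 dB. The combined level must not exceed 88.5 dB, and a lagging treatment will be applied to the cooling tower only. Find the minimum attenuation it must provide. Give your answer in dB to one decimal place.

Fixed contribution from the other source: Σ 10^(L/10) = 10^(83.6/10) = 2.291e+08 (83.60 dB).
To meet 88.5 dB overall, the treated cooling tower may contribute at most 10^(88.5/10) − 2.291e+08 = 4.789e+08, i.e. 86.80 dB.
Required insertion loss = 90.5 − 86.80 = 3.70 dB.

3.7 dB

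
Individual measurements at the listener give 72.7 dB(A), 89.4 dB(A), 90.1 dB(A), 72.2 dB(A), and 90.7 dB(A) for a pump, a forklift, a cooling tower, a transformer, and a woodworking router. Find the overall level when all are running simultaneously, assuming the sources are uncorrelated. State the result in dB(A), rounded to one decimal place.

94.9 dB(A)

For uncorrelated sources the intensities add, so convert each level to linear form, sum, and take 10·log₁₀ of the total.
Σ 10^(L/10) = 10^(72.7/10) + 10^(89.4/10) + 10^(90.1/10) + 10^(72.2/10) + 10^(90.7/10) = 3.104e+09.
L_total = 10·log₁₀(3.104e+09) = 94.92 dB(A).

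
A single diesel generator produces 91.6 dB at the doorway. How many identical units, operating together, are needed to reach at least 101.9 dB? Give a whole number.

N identical sources give L₁ + 10·log₁₀ N, so require 10·log₁₀ N ≥ 101.9 − 91.6 = 10.3 dB.
N ≥ 10^(10.3/10) = 10.715, so N = 11.

11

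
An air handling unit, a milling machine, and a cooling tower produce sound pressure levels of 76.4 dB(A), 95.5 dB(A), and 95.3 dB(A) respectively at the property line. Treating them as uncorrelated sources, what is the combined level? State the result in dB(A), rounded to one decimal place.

Incoherent sources combine by intensity addition: L_total = 10·log₁₀(Σ 10^(L_i/10)).
Σ 10^(L/10) = 10^(76.4/10) + 10^(95.5/10) + 10^(95.3/10) = 6.980e+09.
L_total = 10·log₁₀(6.980e+09) = 98.44 dB(A).

98.4 dB(A)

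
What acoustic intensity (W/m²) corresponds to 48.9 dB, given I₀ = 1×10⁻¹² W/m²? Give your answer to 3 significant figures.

L = 10·log₁₀(I/I₀) ⇒ I = I₀·10^(L/10) = 10⁻¹² × 10^4.89.

7.76e-08 W/m²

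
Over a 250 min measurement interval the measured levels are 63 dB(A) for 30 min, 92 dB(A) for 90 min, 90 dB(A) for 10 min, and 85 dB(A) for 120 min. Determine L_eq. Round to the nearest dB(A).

89 dB(A)

The energy average is taken in the linear domain: L_eq = 10·log₁₀[(Σ tᵢ·10^(Lᵢ/10))/T], T = 250 min.
Σ tᵢ·10^(Lᵢ/10) = 30·10^(63/10) + 90·10^(92/10) + 10·10^(90/10) + 120·10^(85/10) = 1.906e+11.
L_eq = 10·log₁₀(1.906e+11/250) = 88.82 dB(A).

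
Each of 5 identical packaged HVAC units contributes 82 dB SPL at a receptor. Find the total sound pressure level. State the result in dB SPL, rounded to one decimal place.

N identical incoherent sources raise the level by 10·log₁₀ N.
L_total = 82 + 10·log₁₀(5) = 82 + 6.990 = 88.99 dB SPL.

89.0 dB SPL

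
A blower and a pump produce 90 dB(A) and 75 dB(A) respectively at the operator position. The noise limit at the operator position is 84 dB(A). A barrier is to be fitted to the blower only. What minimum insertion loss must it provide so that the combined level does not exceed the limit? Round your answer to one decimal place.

6.6 dB

The untreated sources together contribute 10^(75/10) = 3.162e+07, i.e. 75.00 dB(A).
The limit corresponds to 10^(84/10) = 2.512e+08; subtracting the fixed part leaves 2.196e+08 for the blower, i.e. 83.42 dB(A).
So the blower must be reduced from 90 to 83.42 dB(A): IL = 6.58 dB.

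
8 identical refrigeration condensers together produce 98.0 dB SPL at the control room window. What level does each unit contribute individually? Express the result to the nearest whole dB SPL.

89 dB SPL

8 equal contributions raise the level by 10·log₁₀ 8 = 9.031 dB, so each unit alone gives 98.0 − 9.031.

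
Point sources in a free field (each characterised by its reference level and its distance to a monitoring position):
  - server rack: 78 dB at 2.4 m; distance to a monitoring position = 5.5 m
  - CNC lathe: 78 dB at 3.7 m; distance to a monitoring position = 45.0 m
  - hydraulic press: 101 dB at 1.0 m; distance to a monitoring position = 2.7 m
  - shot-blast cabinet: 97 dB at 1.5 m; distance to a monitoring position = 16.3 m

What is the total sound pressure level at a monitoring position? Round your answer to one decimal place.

92.5 dB

Propagate each source to the receiver with L = L_ref − 20·log₁₀(r/r_ref), then add intensities.
server rack: 78 − 20·log₁₀(5.5/2.4) = 78 − 7.20 = 70.80 dB.
CNC lathe: 78 − 20·log₁₀(45.0/3.7) = 78 − 21.70 = 56.30 dB.
hydraulic press: 101 − 20·log₁₀(2.7/1.0) = 101 − 8.63 = 92.37 dB.
shot-blast cabinet: 97 − 20·log₁₀(16.3/1.5) = 97 − 20.72 = 76.28 dB.
Σ 10^(L/10) = 1.782e+09 → L_total = 10·log₁₀(1.782e+09) = 92.51 dB.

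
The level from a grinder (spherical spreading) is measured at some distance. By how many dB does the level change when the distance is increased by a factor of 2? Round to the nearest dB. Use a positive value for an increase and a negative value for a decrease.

-6 dB

With spherical spreading the level changes by −20·log₁₀(r₂/r₁).
ΔL = −20·log₁₀(2) = -6.02 dB.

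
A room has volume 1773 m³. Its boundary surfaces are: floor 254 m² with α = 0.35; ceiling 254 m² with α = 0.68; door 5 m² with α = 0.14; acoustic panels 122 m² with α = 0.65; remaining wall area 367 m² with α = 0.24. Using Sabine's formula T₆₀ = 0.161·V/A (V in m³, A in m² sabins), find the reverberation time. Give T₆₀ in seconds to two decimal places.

A = Σ Sᵢαᵢ = 254·0.35 + 254·0.68 + 5·0.14 + 122·0.65 + 367·0.24 = 429.70 m².
T₆₀ = 0.161·V/A = 0.161·1773/429.70 = 0.664 s.

0.66 s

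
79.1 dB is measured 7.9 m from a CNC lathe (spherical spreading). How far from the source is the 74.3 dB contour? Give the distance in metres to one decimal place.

Point-source spreading drops the level by 20·log₁₀(r₂/r₁); inverting, r₂/r₁ = 10^(ΔL/20).
r₂ = 7.9·10^((79.1−74.3)/20) = 7.9·10^(4.8/20) = 13.73 m.

13.7 m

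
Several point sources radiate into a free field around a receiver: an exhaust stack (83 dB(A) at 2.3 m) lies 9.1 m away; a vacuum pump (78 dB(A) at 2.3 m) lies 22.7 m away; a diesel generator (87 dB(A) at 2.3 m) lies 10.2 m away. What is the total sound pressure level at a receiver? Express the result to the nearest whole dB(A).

76 dB(A)

Propagate each source to the receiver with L = L_ref − 20·log₁₀(r/r_ref), then add intensities.
exhaust stack: 83 − 20·log₁₀(9.1/2.3) = 83 − 11.95 = 71.05 dB(A).
vacuum pump: 78 − 20·log₁₀(22.7/2.3) = 78 − 19.89 = 58.11 dB(A).
diesel generator: 87 − 20·log₁₀(10.2/2.3) = 87 − 12.94 = 74.06 dB(A).
Σ 10^(L/10) = 3.888e+07 → L_total = 10·log₁₀(3.888e+07) = 75.90 dB(A).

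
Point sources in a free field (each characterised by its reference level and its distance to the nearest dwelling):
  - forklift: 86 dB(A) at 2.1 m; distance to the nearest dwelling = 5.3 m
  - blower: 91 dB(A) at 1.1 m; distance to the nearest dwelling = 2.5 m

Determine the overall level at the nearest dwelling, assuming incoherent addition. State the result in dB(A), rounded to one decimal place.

Apply inverse-square spreading to bring every level to the receiver, then sum 10^(L/10).
forklift: 86 − 20·log₁₀(5.3/2.1) = 86 − 8.04 = 77.96 dB(A).
blower: 91 − 20·log₁₀(2.5/1.1) = 91 − 7.13 = 83.87 dB(A).
Σ 10^(L/10) = 3.062e+08 → L_total = 10·log₁₀(3.062e+08) = 84.86 dB(A).

84.9 dB(A)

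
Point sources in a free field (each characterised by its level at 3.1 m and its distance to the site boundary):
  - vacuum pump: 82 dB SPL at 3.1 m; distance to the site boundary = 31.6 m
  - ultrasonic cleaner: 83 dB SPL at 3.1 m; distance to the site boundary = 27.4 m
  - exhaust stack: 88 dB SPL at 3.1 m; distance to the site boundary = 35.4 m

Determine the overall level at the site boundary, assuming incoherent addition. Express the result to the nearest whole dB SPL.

70 dB SPL

Propagate each source to the receiver with L = L_ref − 20·log₁₀(r/r_ref), then add intensities.
vacuum pump: 82 − 20·log₁₀(31.6/3.1) = 82 − 20.17 = 61.83 dB SPL.
ultrasonic cleaner: 83 − 20·log₁₀(27.4/3.1) = 83 − 18.93 = 64.07 dB SPL.
exhaust stack: 88 − 20·log₁₀(35.4/3.1) = 88 − 21.15 = 66.85 dB SPL.
Σ 10^(L/10) = 8.918e+06 → L_total = 10·log₁₀(8.918e+06) = 69.50 dB SPL.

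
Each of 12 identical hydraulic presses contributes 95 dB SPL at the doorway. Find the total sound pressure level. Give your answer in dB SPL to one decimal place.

N identical incoherent sources raise the level by 10·log₁₀ N.
L_total = 95 + 10·log₁₀(12) = 95 + 10.792 = 105.79 dB SPL.

105.8 dB SPL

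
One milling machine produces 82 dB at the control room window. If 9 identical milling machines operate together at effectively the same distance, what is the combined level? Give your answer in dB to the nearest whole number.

With 9 equal, uncorrelated contributions the intensity is 9× that of one unit, giving a rise of 10·log₁₀ 9.
L_total = 82 + 10·log₁₀(9) = 82 + 9.542 = 91.54 dB.

92 dB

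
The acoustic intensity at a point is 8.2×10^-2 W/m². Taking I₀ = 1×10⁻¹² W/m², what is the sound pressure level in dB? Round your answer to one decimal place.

I/I₀ = 8.2×10^-2/10⁻¹² = 8.2×10^10, and L = 10·log₁₀(I/I₀).
L = 10·(0.9138 + 10) = 109.14 dB.

109.1 dB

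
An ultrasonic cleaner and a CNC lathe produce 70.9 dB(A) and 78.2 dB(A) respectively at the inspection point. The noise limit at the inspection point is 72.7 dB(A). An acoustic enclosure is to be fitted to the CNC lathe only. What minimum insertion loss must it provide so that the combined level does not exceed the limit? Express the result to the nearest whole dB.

10 dB

Fixed contribution from the other source: Σ 10^(L/10) = 10^(70.9/10) = 1.230e+07 (70.90 dB(A)).
To meet 72.7 dB(A) overall, the treated CNC lathe may contribute at most 10^(72.7/10) − 1.230e+07 = 6.318e+06, i.e. 68.01 dB(A).
So the CNC lathe must be reduced from 78.2 to 68.01 dB(A): IL = 10.19 dB.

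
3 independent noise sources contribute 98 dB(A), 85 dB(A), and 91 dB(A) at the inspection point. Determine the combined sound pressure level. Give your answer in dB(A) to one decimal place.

For uncorrelated sources the intensities add, so convert each level to linear form, sum, and take 10·log₁₀ of the total.
Σ 10^(L/10) = 10^(98/10) + 10^(85/10) + 10^(91/10) = 7.885e+09.
L_total = 10·log₁₀(7.885e+09) = 98.97 dB(A).

99.0 dB(A)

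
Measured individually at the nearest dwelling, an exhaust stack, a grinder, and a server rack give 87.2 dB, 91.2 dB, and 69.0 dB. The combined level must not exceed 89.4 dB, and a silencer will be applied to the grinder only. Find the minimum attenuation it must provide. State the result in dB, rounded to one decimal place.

The untreated sources together contribute 10^(87.2/10) + 10^(69.0/10) = 5.328e+08, i.e. 87.27 dB.
The limit corresponds to 10^(89.4/10) = 8.710e+08; subtracting the fixed part leaves 3.382e+08 for the grinder, i.e. 85.29 dB.
Required insertion loss = 91.2 − 85.29 = 5.91 dB.

5.9 dB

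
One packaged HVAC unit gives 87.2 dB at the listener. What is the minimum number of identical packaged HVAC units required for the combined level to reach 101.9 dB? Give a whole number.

The shortfall is 101.9 − 87.2 = 14.7 dB, and N units add 10·log₁₀ N, so need 10·log₁₀ N ≥ 14.7.
N ≥ 10^(14.7/10) = 29.512, so N = 30.

30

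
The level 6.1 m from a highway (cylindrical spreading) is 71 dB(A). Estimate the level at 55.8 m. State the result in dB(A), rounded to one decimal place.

61.4 dB(A)

Line-source attenuation: ΔL = 10·log₁₀(r₂/r₁) = 10·log₁₀(55.8/6.1) = 9.613 dB.
L₂ = 71 − 10·log₁₀(55.8/6.1) = 71 − 9.613 = 61.39 dB(A).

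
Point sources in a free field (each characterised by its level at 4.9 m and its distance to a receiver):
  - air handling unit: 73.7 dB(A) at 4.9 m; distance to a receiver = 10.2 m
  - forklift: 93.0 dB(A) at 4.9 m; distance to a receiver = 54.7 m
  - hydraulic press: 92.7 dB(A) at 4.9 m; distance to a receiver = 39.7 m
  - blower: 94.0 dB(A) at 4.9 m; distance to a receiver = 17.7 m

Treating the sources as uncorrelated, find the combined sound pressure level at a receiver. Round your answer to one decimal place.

83.8 dB(A)

First find each source's level at the receiver (point-source: −20·log₁₀(r/r_ref)), then combine on an intensity basis.
air handling unit: 73.7 − 20·log₁₀(10.2/4.9) = 73.7 − 6.37 = 67.33 dB(A).
forklift: 93.0 − 20·log₁₀(54.7/4.9) = 93.0 − 20.96 = 72.04 dB(A).
hydraulic press: 92.7 − 20·log₁₀(39.7/4.9) = 92.7 − 18.17 = 74.53 dB(A).
blower: 94.0 − 20·log₁₀(17.7/4.9) = 94.0 − 11.16 = 82.84 dB(A).
Σ 10^(L/10) = 2.423e+08 → L_total = 10·log₁₀(2.423e+08) = 83.84 dB(A).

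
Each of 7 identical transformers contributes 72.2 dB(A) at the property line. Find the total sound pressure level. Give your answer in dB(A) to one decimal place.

N identical incoherent sources raise the level by 10·log₁₀ N.
L_total = 72.2 + 10·log₁₀(7) = 72.2 + 8.451 = 80.65 dB(A).

80.7 dB(A)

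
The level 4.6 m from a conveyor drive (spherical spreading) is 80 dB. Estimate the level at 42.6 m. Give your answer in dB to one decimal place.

Point-source attenuation: ΔL = 20·log₁₀(r₂/r₁) = 20·log₁₀(42.6/4.6) = 19.333 dB.
L₂ = 80 − 20·log₁₀(42.6/4.6) = 80 − 19.333 = 60.67 dB.

60.7 dB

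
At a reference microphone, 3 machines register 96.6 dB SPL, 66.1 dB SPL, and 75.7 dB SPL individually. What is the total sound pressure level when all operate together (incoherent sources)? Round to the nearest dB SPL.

Incoherent sources combine by intensity addition: L_total = 10·log₁₀(Σ 10^(L_i/10)).
Σ 10^(L/10) = 10^(96.6/10) + 10^(66.1/10) + 10^(75.7/10) = 4.612e+09.
L_total = 10·log₁₀(4.612e+09) = 96.64 dB SPL.

97 dB SPL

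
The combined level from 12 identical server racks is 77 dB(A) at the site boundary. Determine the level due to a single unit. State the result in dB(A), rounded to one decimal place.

12 equal contributions raise the level by 10·log₁₀ 12 = 10.792 dB, so each unit alone gives 77 − 10.792.

66.2 dB(A)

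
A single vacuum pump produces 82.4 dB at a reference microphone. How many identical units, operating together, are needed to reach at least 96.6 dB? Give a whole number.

27

N identical sources give L₁ + 10·log₁₀ N, so require 10·log₁₀ N ≥ 96.6 − 82.4 = 14.2 dB.
N ≥ 10^(14.2/10) = 26.303, so N = 27.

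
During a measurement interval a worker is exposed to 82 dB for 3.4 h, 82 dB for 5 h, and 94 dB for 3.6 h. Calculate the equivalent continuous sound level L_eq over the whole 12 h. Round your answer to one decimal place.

89.4 dB

L_eq = 10·log₁₀[(1/T)·Σ tᵢ·10^(Lᵢ/10)] with T = 12 h.
Σ tᵢ·10^(Lᵢ/10) = 3.4·10^(82/10) + 5·10^(82/10) + 3.6·10^(94/10) = 1.037e+10.
L_eq = 10·log₁₀(1.037e+10/12) = 89.37 dB.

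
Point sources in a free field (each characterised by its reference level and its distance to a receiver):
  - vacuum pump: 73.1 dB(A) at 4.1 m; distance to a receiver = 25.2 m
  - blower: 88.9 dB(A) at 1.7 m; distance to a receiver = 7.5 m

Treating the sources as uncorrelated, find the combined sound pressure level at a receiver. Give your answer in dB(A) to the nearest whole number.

Propagate each source to the receiver with L = L_ref − 20·log₁₀(r/r_ref), then add intensities.
vacuum pump: 73.1 − 20·log₁₀(25.2/4.1) = 73.1 − 15.77 = 57.33 dB(A).
blower: 88.9 − 20·log₁₀(7.5/1.7) = 88.9 − 12.89 = 76.01 dB(A).
Σ 10^(L/10) = 4.042e+07 → L_total = 10·log₁₀(4.042e+07) = 76.07 dB(A).

76 dB(A)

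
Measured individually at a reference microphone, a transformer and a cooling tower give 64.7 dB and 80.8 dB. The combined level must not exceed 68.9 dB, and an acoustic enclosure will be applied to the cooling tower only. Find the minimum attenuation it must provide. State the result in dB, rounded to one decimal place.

Everything except the cooling tower sums to 10^(64.7/10) = 2.951e+06 in linear terms, 64.70 dB.
The limit corresponds to 10^(68.9/10) = 7.762e+06; subtracting the fixed part leaves 4.811e+06 for the cooling tower, i.e. 66.82 dB.
Required insertion loss = 80.8 − 66.82 = 13.98 dB.

14.0 dB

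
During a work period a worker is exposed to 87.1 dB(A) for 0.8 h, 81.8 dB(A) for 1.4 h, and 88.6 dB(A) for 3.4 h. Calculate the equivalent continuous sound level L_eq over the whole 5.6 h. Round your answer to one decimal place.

87.4 dB(A)

The energy average is taken in the linear domain: L_eq = 10·log₁₀[(Σ tᵢ·10^(Lᵢ/10))/T], T = 5.6 h.
Σ tᵢ·10^(Lᵢ/10) = 0.8·10^(87.1/10) + 1.4·10^(81.8/10) + 3.4·10^(88.6/10) = 3.085e+09.
L_eq = 10·log₁₀(3.085e+09/5.6) = 87.41 dB(A).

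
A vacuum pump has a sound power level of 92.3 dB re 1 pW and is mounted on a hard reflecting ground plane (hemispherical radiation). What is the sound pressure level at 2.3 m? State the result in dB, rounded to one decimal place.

Free-field hemispherical radiation: L_p = L_w − 10·log₁₀(2π·r²), r = 2.3 m.
2π·r² = 33.24 m², 10·log₁₀ of that is 15.216 dB.
L_p = 92.3 − 15.216 = 77.08 dB.

77.1 dB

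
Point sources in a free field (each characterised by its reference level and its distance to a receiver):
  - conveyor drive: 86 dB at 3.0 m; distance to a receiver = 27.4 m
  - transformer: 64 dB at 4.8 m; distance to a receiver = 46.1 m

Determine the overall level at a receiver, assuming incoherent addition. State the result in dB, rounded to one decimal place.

First find each source's level at the receiver (point-source: −20·log₁₀(r/r_ref)), then combine on an intensity basis.
conveyor drive: 86 − 20·log₁₀(27.4/3.0) = 86 − 19.21 = 66.79 dB.
transformer: 64 − 20·log₁₀(46.1/4.8) = 64 − 19.65 = 44.35 dB.
Σ 10^(L/10) = 4.800e+06 → L_total = 10·log₁₀(4.800e+06) = 66.81 dB.

66.8 dB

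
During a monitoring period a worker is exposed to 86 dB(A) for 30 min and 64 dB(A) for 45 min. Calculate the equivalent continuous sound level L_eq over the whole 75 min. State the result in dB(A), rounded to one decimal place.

The energy average is taken in the linear domain: L_eq = 10·log₁₀[(Σ tᵢ·10^(Lᵢ/10))/T], T = 75 min.
Σ tᵢ·10^(Lᵢ/10) = 30·10^(86/10) + 45·10^(64/10) = 1.206e+10.
L_eq = 10·log₁₀(1.206e+10/75) = 82.06 dB(A).

82.1 dB(A)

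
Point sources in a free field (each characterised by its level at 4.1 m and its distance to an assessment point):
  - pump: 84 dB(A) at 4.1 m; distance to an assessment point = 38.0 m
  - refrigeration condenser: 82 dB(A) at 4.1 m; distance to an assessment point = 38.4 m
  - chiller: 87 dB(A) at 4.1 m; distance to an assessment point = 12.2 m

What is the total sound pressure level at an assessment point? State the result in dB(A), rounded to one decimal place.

77.9 dB(A)

Propagate each source to the receiver with L = L_ref − 20·log₁₀(r/r_ref), then add intensities.
pump: 84 − 20·log₁₀(38.0/4.1) = 84 − 19.34 = 64.66 dB(A).
refrigeration condenser: 82 − 20·log₁₀(38.4/4.1) = 82 − 19.43 = 62.57 dB(A).
chiller: 87 − 20·log₁₀(12.2/4.1) = 87 − 9.47 = 77.53 dB(A).
Σ 10^(L/10) = 6.134e+07 → L_total = 10·log₁₀(6.134e+07) = 77.88 dB(A).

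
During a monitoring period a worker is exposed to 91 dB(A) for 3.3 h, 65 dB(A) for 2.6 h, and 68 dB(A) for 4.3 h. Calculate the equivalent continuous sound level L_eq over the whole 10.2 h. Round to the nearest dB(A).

Weight each interval's intensity by its duration and average over T = 10.2 h:
Σ tᵢ·10^(Lᵢ/10) = 3.3·10^(91/10) + 2.6·10^(65/10) + 4.3·10^(68/10) = 4.190e+09.
L_eq = 10·log₁₀(4.190e+09/10.2) = 86.14 dB(A).

86 dB(A)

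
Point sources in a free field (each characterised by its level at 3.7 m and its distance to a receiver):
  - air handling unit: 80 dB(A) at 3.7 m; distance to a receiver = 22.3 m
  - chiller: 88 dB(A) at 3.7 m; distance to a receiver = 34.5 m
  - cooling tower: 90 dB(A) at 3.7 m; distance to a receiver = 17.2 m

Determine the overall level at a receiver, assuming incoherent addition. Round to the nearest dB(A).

First find each source's level at the receiver (point-source: −20·log₁₀(r/r_ref)), then combine on an intensity basis.
air handling unit: 80 − 20·log₁₀(22.3/3.7) = 80 − 15.60 = 64.40 dB(A).
chiller: 88 − 20·log₁₀(34.5/3.7) = 88 − 19.39 = 68.61 dB(A).
cooling tower: 90 − 20·log₁₀(17.2/3.7) = 90 − 13.35 = 76.65 dB(A).
Σ 10^(L/10) = 5.629e+07 → L_total = 10·log₁₀(5.629e+07) = 77.50 dB(A).

78 dB(A)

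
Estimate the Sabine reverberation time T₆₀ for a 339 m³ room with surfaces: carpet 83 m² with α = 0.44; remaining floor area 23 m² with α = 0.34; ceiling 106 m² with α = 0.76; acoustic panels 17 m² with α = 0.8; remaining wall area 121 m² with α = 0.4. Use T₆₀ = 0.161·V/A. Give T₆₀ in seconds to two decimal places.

0.29 s

Summing Sᵢαᵢ: 83·0.44 + 23·0.34 + 106·0.76 + 17·0.8 + 121·0.4 = 186.90 m².
T₆₀ = 0.161 × 339 / 186.90 = 0.292 s.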